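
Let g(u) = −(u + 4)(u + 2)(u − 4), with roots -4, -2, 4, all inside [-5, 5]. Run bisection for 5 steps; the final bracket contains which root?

g(0) = 32 > 0, so the root lies in [0, 5]
g(2.5) = 43.875 > 0, so the root lies in [2.5, 5]
g(3.75) = 11.140625 > 0, so the root lies in [3.75, 5]
g(4.375) = -20.0215 < 0, so the root lies in [3.75, 4.375]
g(4.0625) = -3.0549 < 0, so the root lies in [3.75, 4.0625]

4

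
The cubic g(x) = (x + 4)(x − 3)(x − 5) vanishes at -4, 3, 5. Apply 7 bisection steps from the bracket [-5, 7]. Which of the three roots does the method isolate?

g(1) = 40 > 0, so the root lies in [-5, 1]
g(-2) = 70 > 0, so the root lies in [-5, -2]
g(-3.5) = 27.625 > 0, so the root lies in [-5, -3.5]
g(-4.25) = -16.7656 < 0, so the root lies in [-4.25, -3.5]
g(-3.875) = 7.627 > 0, so the root lies in [-4.25, -3.875]
g(-4.0625) = -4.0002 < 0, so the root lies in [-4.0625, -3.875]
g(-3.96875) = 1.9532 > 0, so the root lies in [-4.0625, -3.96875]

-4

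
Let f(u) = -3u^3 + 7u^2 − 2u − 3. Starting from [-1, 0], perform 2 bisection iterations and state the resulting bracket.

[-0.5, -0.25]

m = -0.5, f(m) = 0.125 (+); new bracket [-0.5, 0]
m = -0.25, f(m) = -2.015625 (−); new bracket [-0.5, -0.25]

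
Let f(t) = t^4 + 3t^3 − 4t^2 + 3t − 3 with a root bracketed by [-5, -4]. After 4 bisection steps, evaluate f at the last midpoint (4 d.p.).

t = -4.5 gives f = 39.1875, positive; keep [-4.5, -4]
t = -4.25 gives f = 7.957031, positive; keep [-4.25, -4]
t = -4.125 gives f = -4.474365, negative; keep [-4.25, -4.125]
t = -4.1875 gives f = 1.4932, positive; keep [-4.1875, -4.125]

1.4932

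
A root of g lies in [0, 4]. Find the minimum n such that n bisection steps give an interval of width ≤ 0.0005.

Width after n steps is 4/2^n. Need 2^n ≥ 4/0.0005 = 8000.
2^12 = 4096 < 8000 ≤ 2^13 = 8192, so n = 13.

13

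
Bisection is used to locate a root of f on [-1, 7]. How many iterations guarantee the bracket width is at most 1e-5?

Width after n steps is 8/2^n. Need 2^n ≥ 8/1e-5 = 800000.
2^19 = 524288 < 800000 ≤ 2^20 = 1048576, so n = 20.

20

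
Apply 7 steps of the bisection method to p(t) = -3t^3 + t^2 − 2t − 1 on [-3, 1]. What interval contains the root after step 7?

p(-1) = 5 > 0, so the root lies in [-1, 1]
p(0) = -1 < 0, so the root lies in [-1, 0]
p(-0.5) = 0.625 > 0, so the root lies in [-0.5, 0]
p(-0.25) = -0.3906 < 0, so the root lies in [-0.5, -0.25]
p(-0.375) = 0.0488 > 0, so the root lies in [-0.375, -0.25]
p(-0.3125) = -0.1858 < 0, so the root lies in [-0.375, -0.3125]
p(-0.34375) = -0.0725 < 0, so the root lies in [-0.375, -0.34375]

[-0.375, -0.34375]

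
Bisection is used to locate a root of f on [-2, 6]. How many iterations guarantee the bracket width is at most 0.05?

8

Width after n steps is 8/2^n. Need 2^n ≥ 8/0.05 = 160.
2^7 = 128 < 160 ≤ 2^8 = 256, so n = 8.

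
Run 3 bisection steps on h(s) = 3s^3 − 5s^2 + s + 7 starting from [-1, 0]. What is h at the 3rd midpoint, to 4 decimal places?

0.2871

midpoint -0.5: h = 4.875 > 0 → [-1, -0.5]
midpoint -0.75: h = 2.171875 > 0 → [-1, -0.75]
midpoint -0.875: h = 0.287109 > 0 → [-1, -0.875]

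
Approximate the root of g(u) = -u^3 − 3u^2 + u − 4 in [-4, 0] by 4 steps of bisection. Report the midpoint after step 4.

midpoint -2: g = -10 < 0 → [-4, -2]
midpoint -3: g = -7 < 0 → [-4, -3]
midpoint -3.5: g = -1.375 < 0 → [-4, -3.5]
midpoint -3.75: g = 2.7969 > 0 → [-3.75, -3.5]

-3.75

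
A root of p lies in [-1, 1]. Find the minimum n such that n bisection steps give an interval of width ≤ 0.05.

6

Width after n steps is 2/2^n. Need 2^n ≥ 2/0.05 = 40.
2^5 = 32 < 40 ≤ 2^6 = 64, so n = 6.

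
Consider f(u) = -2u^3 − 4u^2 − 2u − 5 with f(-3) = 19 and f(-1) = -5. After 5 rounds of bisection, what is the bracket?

midpoint -2: f = -1 < 0 → [-3, -2]
midpoint -2.5: f = 6.25 > 0 → [-2.5, -2]
midpoint -2.25: f = 2.03125 > 0 → [-2.25, -2]
midpoint -2.125: f = 0.3789 > 0 → [-2.125, -2]
midpoint -2.0625: f = -0.3433 < 0 → [-2.125, -2.0625]

[-2.125, -2.0625]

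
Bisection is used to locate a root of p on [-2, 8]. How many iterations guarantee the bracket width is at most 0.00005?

18

Width after n steps is 10/2^n. Need 2^n ≥ 10/0.00005 = 200000.
2^17 = 131072 < 200000 ≤ 2^18 = 262144, so n = 18.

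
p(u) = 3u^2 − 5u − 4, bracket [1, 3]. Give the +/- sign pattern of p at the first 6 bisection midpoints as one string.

-+-+++

u = 2 gives p = -2, negative; keep [2, 3]
u = 2.5 gives p = 2.25, positive; keep [2, 2.5]
u = 2.25 gives p = -0.0625, negative; keep [2.25, 2.5]
u = 2.375 gives p = 1.0469, positive; keep [2.25, 2.375]
u = 2.3125 gives p = 0.4805, positive; keep [2.25, 2.3125]
u = 2.28125 gives p = 0.2061, positive; keep [2.25, 2.28125]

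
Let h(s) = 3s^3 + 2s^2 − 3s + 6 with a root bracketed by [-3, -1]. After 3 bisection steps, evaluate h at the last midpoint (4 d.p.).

1.2969

h(-2) = -4 < 0, so the root lies in [-2, -1]
h(-1.5) = 4.875 > 0, so the root lies in [-2, -1.5]
h(-1.75) = 1.296875 > 0, so the root lies in [-2, -1.75]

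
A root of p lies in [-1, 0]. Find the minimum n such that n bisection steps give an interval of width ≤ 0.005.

Width after n steps is 1/2^n. Need 2^n ≥ 1/0.005 = 200.
2^7 = 128 < 200 ≤ 2^8 = 256, so n = 8.

8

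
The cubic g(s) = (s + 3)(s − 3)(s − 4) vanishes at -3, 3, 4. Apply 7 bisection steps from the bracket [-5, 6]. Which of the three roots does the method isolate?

-3

s = 0.5 gives g = 30.625, positive; keep [-5, 0.5]
s = -2.25 gives g = 24.609375, positive; keep [-5, -2.25]
s = -3.625 gives g = -31.572266, negative; keep [-3.625, -2.25]
s = -2.9375 gives g = 2.5745, positive; keep [-3.625, -2.9375]
s = -3.28125 gives g = -12.8631, negative; keep [-3.28125, -2.9375]
s = -3.109375 gives g = -4.7506, negative; keep [-3.109375, -2.9375]
s = -3.0234375 gives g = -0.9915, negative; keep [-3.0234375, -2.9375]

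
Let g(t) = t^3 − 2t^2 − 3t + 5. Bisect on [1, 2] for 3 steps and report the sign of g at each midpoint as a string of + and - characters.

-+-

t = 1.5 gives g = -0.625, negative; keep [1, 1.5]
t = 1.25 gives g = 0.078125, positive; keep [1.25, 1.5]
t = 1.375 gives g = -0.306641, negative; keep [1.25, 1.375]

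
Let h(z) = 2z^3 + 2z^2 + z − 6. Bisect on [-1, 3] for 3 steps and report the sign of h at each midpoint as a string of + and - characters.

z = 1 gives h = -1, negative; keep [1, 3]
z = 2 gives h = 20, positive; keep [1, 2]
z = 1.5 gives h = 6.75, positive; keep [1, 1.5]

-++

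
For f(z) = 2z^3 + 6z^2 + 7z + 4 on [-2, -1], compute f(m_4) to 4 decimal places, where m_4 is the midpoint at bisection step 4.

midpoint -1.5: f = 0.25 > 0 → [-2, -1.5]
midpoint -1.75: f = -0.59375 < 0 → [-1.75, -1.5]
midpoint -1.625: f = -0.113281 < 0 → [-1.625, -1.5]
midpoint -1.5625: f = 0.0815 > 0 → [-1.625, -1.5625]

0.0815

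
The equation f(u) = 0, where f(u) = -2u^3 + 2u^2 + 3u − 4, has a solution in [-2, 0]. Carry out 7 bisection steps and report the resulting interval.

f(-1) = -3 < 0, so the root lies in [-2, -1]
f(-1.5) = 2.75 > 0, so the root lies in [-1.5, -1]
f(-1.25) = -0.71875 < 0, so the root lies in [-1.5, -1.25]
f(-1.375) = 0.8555 > 0, so the root lies in [-1.375, -1.25]
f(-1.3125) = 0.0298 > 0, so the root lies in [-1.3125, -1.25]
f(-1.28125) = -0.3539 < 0, so the root lies in [-1.3125, -1.28125]
f(-1.296875) = -0.1645 < 0, so the root lies in [-1.3125, -1.296875]

[-1.3125, -1.296875]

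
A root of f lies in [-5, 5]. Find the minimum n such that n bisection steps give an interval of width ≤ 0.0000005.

Width after n steps is 10/2^n. Need 2^n ≥ 10/0.0000005 = 20000000.
2^24 = 16777216 < 20000000 ≤ 2^25 = 33554432, so n = 25.

25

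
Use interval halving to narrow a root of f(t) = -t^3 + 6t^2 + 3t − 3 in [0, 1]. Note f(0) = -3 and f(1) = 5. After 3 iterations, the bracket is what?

[0.5, 0.625]

f(0.5) = -0.125 < 0, so the root lies in [0.5, 1]
f(0.75) = 2.203125 > 0, so the root lies in [0.5, 0.75]
f(0.625) = 0.974609 > 0, so the root lies in [0.5, 0.625]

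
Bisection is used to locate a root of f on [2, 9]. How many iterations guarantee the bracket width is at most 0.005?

Width after n steps is 7/2^n. Need 2^n ≥ 7/0.005 = 1400.
2^10 = 1024 < 1400 ≤ 2^11 = 2048, so n = 11.

11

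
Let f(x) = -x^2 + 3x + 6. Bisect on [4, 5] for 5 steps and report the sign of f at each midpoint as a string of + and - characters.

midpoint 4.5: f = -0.75 < 0 → [4, 4.5]
midpoint 4.25: f = 0.6875 > 0 → [4.25, 4.5]
midpoint 4.375: f = -0.015625 < 0 → [4.25, 4.375]
midpoint 4.3125: f = 0.3398 > 0 → [4.3125, 4.375]
midpoint 4.34375: f = 0.1631 > 0 → [4.34375, 4.375]

-+-++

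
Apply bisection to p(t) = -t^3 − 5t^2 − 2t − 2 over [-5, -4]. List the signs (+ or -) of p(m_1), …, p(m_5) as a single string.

-+-+-

m = -4.5, p(m) = -3.125 (−); new bracket [-5, -4.5]
m = -4.75, p(m) = 1.859375 (+); new bracket [-4.75, -4.5]
m = -4.625, p(m) = -0.771484 (−); new bracket [-4.75, -4.625]
m = -4.6875, p(m) = 0.5085 (+); new bracket [-4.6875, -4.625]
m = -4.65625, p(m) = -0.1402 (−); new bracket [-4.6875, -4.65625]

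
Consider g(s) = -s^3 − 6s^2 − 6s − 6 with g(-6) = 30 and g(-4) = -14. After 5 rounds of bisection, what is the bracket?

midpoint -5: g = -1 < 0 → [-6, -5]
midpoint -5.5: g = 11.875 > 0 → [-5.5, -5]
midpoint -5.25: g = 4.828125 > 0 → [-5.25, -5]
midpoint -5.125: g = 1.7676 > 0 → [-5.125, -5]
midpoint -5.0625: g = 0.3479 > 0 → [-5.0625, -5]

[-5.0625, -5]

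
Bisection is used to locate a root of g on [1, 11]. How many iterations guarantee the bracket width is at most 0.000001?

Width after n steps is 10/2^n. Need 2^n ≥ 10/0.000001 = 10000000.
2^23 = 8388608 < 10000000 ≤ 2^24 = 16777216, so n = 24.

24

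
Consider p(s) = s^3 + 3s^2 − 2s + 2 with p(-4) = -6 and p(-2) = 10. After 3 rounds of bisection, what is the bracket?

[-3.75, -3.5]

p(-3) = 8 > 0, so the root lies in [-4, -3]
p(-3.5) = 2.875 > 0, so the root lies in [-4, -3.5]
p(-3.75) = -1.046875 < 0, so the root lies in [-3.75, -3.5]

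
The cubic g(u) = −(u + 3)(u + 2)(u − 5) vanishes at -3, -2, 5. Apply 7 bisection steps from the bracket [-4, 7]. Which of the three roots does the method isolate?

g(1.5) = 55.125 > 0, so the root lies in [1.5, 7]
g(4.25) = 33.984375 > 0, so the root lies in [4.25, 7]
g(5.625) = -41.103516 < 0, so the root lies in [4.25, 5.625]
g(4.9375) = 3.4417 > 0, so the root lies in [4.9375, 5.625]
g(5.28125) = -16.9588 < 0, so the root lies in [4.9375, 5.28125]
g(5.109375) = -6.3058 < 0, so the root lies in [4.9375, 5.109375]
g(5.0234375) = -1.3208 < 0, so the root lies in [4.9375, 5.0234375]

5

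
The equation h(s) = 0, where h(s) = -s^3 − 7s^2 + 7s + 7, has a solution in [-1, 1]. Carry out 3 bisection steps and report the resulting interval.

s = 0 gives h = 7, positive; keep [-1, 0]
s = -0.5 gives h = 1.875, positive; keep [-1, -0.5]
s = -0.75 gives h = -1.765625, negative; keep [-0.75, -0.5]

[-0.75, -0.5]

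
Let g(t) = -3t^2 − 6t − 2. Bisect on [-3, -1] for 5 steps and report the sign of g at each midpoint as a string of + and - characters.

-+--+

t = -2 gives g = -2, negative; keep [-2, -1]
t = -1.5 gives g = 0.25, positive; keep [-2, -1.5]
t = -1.75 gives g = -0.6875, negative; keep [-1.75, -1.5]
t = -1.625 gives g = -0.1719, negative; keep [-1.625, -1.5]
t = -1.5625 gives g = 0.0508, positive; keep [-1.625, -1.5625]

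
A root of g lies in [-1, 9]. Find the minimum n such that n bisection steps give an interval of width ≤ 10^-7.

27

Width after n steps is 10/2^n. Need 2^n ≥ 10/10^-7 = 100000000.
2^26 = 67108864 < 100000000 ≤ 2^27 = 134217728, so n = 27.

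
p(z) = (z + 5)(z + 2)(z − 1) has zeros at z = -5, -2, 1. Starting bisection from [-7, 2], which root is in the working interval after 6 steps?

-5

m = -2.5, p(m) = 4.375 (+); new bracket [-7, -2.5]
m = -4.75, p(m) = 3.953125 (+); new bracket [-7, -4.75]
m = -5.875, p(m) = -23.310547 (−); new bracket [-5.875, -4.75]
m = -5.3125, p(m) = -6.5344 (−); new bracket [-5.3125, -4.75]
m = -5.03125, p(m) = -0.5713 (−); new bracket [-5.03125, -4.75]
m = -4.890625, p(m) = 1.8624 (+); new bracket [-5.03125, -4.890625]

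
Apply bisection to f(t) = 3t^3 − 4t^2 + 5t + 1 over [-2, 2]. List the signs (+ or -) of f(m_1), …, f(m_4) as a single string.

f(0) = 1 > 0, so the root lies in [-2, 0]
f(-1) = -11 < 0, so the root lies in [-1, 0]
f(-0.5) = -2.875 < 0, so the root lies in [-0.5, 0]
f(-0.25) = -0.5469 < 0, so the root lies in [-0.25, 0]

+---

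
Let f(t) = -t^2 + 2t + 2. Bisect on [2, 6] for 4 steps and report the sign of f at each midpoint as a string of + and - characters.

--+-

t = 4 gives f = -6, negative; keep [2, 4]
t = 3 gives f = -1, negative; keep [2, 3]
t = 2.5 gives f = 0.75, positive; keep [2.5, 3]
t = 2.75 gives f = -0.0625, negative; keep [2.5, 2.75]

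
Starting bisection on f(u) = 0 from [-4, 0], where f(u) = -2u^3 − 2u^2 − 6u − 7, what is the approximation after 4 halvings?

f(-2) = 13 > 0, so the root lies in [-2, 0]
f(-1) = -1 < 0, so the root lies in [-2, -1]
f(-1.5) = 4.25 > 0, so the root lies in [-1.5, -1]
f(-1.25) = 1.2812 > 0, so the root lies in [-1.25, -1]

-1.25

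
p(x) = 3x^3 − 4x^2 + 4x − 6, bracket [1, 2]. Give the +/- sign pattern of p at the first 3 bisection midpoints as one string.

+--

midpoint 1.5: p = 1.125 > 0 → [1, 1.5]
midpoint 1.25: p = -1.390625 < 0 → [1.25, 1.5]
midpoint 1.375: p = -0.263672 < 0 → [1.375, 1.5]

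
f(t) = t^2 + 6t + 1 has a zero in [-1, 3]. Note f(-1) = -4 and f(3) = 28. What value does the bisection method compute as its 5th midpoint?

midpoint 1: f = 8 > 0 → [-1, 1]
midpoint 0: f = 1 > 0 → [-1, 0]
midpoint -0.5: f = -1.75 < 0 → [-0.5, 0]
midpoint -0.25: f = -0.4375 < 0 → [-0.25, 0]
midpoint -0.125: f = 0.2656 > 0 → [-0.25, -0.125]

-0.125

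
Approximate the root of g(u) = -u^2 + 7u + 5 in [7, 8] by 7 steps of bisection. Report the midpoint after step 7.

midpoint 7.5: g = 1.25 > 0 → [7.5, 8]
midpoint 7.75: g = -0.8125 < 0 → [7.5, 7.75]
midpoint 7.625: g = 0.234375 > 0 → [7.625, 7.75]
midpoint 7.6875: g = -0.2852 < 0 → [7.625, 7.6875]
midpoint 7.65625: g = -0.0244 < 0 → [7.625, 7.65625]
midpoint 7.640625: g = 0.1052 > 0 → [7.640625, 7.65625]
midpoint 7.6484375: g = 0.0405 > 0 → [7.6484375, 7.65625]

7.6484375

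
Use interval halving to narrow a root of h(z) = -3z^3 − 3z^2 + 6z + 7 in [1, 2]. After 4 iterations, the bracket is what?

z = 1.5 gives h = -0.875, negative; keep [1, 1.5]
z = 1.25 gives h = 3.953125, positive; keep [1.25, 1.5]
z = 1.375 gives h = 1.779297, positive; keep [1.375, 1.5]
z = 1.4375 gives h = 0.5144, positive; keep [1.4375, 1.5]

[1.4375, 1.5]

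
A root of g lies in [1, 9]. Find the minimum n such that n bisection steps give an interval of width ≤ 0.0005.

Width after n steps is 8/2^n. Need 2^n ≥ 8/0.0005 = 16000.
2^13 = 8192 < 16000 ≤ 2^14 = 16384, so n = 14.

14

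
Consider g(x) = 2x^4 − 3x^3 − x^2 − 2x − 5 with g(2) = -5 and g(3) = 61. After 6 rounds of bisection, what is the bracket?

midpoint 2.5: g = 15 > 0 → [2, 2.5]
midpoint 2.25: g = 2.523438 > 0 → [2, 2.25]
midpoint 2.125: g = -1.770996 < 0 → [2.125, 2.25]
midpoint 2.1875: g = 0.2327 > 0 → [2.125, 2.1875]
midpoint 2.15625: g = -0.8037 < 0 → [2.15625, 2.1875]
midpoint 2.171875: g = -0.2943 < 0 → [2.171875, 2.1875]

[2.171875, 2.1875]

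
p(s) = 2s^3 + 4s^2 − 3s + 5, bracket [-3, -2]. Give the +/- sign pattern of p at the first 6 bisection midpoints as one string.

++-+-+

midpoint -2.5: p = 6.25 > 0 → [-3, -2.5]
midpoint -2.75: p = 1.90625 > 0 → [-3, -2.75]
midpoint -2.875: p = -0.839844 < 0 → [-2.875, -2.75]
midpoint -2.8125: p = 0.5835 > 0 → [-2.875, -2.8125]
midpoint -2.84375: p = -0.1154 < 0 → [-2.84375, -2.8125]
midpoint -2.828125: p = 0.2372 > 0 → [-2.84375, -2.828125]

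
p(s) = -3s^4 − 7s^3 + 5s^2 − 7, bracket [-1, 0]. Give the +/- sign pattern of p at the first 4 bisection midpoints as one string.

p(-0.5) = -5.0625 < 0, so the root lies in [-1, -0.5]
p(-0.75) = -2.183594 < 0, so the root lies in [-1, -0.75]
p(-0.875) = -0.240967 < 0, so the root lies in [-1, -0.875]
p(-0.9375) = 0.8449 > 0, so the root lies in [-0.9375, -0.875]

---+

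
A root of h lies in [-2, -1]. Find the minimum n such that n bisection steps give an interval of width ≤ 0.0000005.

21

Width after n steps is 1/2^n. Need 2^n ≥ 1/0.0000005 = 2000000.
2^20 = 1048576 < 2000000 ≤ 2^21 = 2097152, so n = 21.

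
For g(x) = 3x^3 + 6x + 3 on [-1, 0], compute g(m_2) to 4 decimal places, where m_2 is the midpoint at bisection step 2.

1.4531

m = -0.5, g(m) = -0.375 (−); new bracket [-0.5, 0]
m = -0.25, g(m) = 1.453125 (+); new bracket [-0.5, -0.25]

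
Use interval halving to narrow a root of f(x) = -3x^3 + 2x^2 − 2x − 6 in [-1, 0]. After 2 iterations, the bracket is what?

x = -0.5 gives f = -4.125, negative; keep [-1, -0.5]
x = -0.75 gives f = -2.109375, negative; keep [-1, -0.75]

[-1, -0.75]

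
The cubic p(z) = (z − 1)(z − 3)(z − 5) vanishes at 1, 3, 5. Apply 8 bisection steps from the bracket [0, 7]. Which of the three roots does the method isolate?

z = 3.5 gives p = -1.875, negative; keep [3.5, 7]
z = 5.25 gives p = 2.390625, positive; keep [3.5, 5.25]
z = 4.375 gives p = -2.900391, negative; keep [4.375, 5.25]
z = 4.8125 gives p = -1.2957, negative; keep [4.8125, 5.25]
z = 5.03125 gives p = 0.2559, positive; keep [4.8125, 5.03125]
z = 4.921875 gives p = -0.5889, negative; keep [4.921875, 5.03125]
z = 4.9765625 gives p = -0.1842, negative; keep [4.9765625, 5.03125]
z = 5.00390625 gives p = 0.0313, positive; keep [4.9765625, 5.00390625]

5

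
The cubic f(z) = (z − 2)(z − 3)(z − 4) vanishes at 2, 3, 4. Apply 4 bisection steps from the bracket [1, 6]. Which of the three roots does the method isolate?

4

midpoint 3.5: f = -0.375 < 0 → [3.5, 6]
midpoint 4.75: f = 3.609375 > 0 → [3.5, 4.75]
midpoint 4.125: f = 0.298828 > 0 → [3.5, 4.125]
midpoint 3.8125: f = -0.2761 < 0 → [3.8125, 4.125]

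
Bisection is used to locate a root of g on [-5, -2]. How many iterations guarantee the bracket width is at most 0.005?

Width after n steps is 3/2^n. Need 2^n ≥ 3/0.005 = 600.
2^9 = 512 < 600 ≤ 2^10 = 1024, so n = 10.

10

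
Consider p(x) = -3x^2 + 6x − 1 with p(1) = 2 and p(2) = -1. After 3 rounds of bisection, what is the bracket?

p(1.5) = 1.25 > 0, so the root lies in [1.5, 2]
p(1.75) = 0.3125 > 0, so the root lies in [1.75, 2]
p(1.875) = -0.296875 < 0, so the root lies in [1.75, 1.875]

[1.75, 1.875]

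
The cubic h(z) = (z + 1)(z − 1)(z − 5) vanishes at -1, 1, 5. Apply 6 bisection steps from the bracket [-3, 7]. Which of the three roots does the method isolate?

5

m = 2, h(m) = -9 (−); new bracket [2, 7]
m = 4.5, h(m) = -9.625 (−); new bracket [4.5, 7]
m = 5.75, h(m) = 24.046875 (+); new bracket [4.5, 5.75]
m = 5.125, h(m) = 3.1582 (+); new bracket [4.5, 5.125]
m = 4.8125, h(m) = -4.155 (−); new bracket [4.8125, 5.125]
m = 4.96875, h(m) = -0.7403 (−); new bracket [4.96875, 5.125]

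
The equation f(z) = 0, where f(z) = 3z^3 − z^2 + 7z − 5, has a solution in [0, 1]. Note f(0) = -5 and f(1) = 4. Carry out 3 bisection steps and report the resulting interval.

midpoint 0.5: f = -1.375 < 0 → [0.5, 1]
midpoint 0.75: f = 0.953125 > 0 → [0.5, 0.75]
midpoint 0.625: f = -0.283203 < 0 → [0.625, 0.75]

[0.625, 0.75]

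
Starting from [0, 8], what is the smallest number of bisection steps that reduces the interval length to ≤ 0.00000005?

28

Width after n steps is 8/2^n. Need 2^n ≥ 8/0.00000005 = 160000000.
2^27 = 134217728 < 160000000 ≤ 2^28 = 268435456, so n = 28.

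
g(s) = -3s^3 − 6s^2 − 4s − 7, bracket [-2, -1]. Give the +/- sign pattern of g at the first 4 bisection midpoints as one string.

g(-1.5) = -4.375 < 0, so the root lies in [-2, -1.5]
g(-1.75) = -2.296875 < 0, so the root lies in [-2, -1.75]
g(-1.875) = -0.818359 < 0, so the root lies in [-2, -1.875]
g(-1.9375) = 0.0461 > 0, so the root lies in [-1.9375, -1.875]

---+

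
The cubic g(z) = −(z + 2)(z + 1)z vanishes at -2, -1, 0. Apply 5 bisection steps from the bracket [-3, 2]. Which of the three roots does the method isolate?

midpoint -0.5: g = 0.375 > 0 → [-0.5, 2]
midpoint 0.75: g = -3.609375 < 0 → [-0.5, 0.75]
midpoint 0.125: g = -0.298828 < 0 → [-0.5, 0.125]
midpoint -0.1875: g = 0.2761 > 0 → [-0.1875, 0.125]
midpoint -0.03125: g = 0.0596 > 0 → [-0.03125, 0.125]

0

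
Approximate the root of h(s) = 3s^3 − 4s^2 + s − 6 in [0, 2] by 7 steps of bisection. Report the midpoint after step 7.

s = 1 gives h = -6, negative; keep [1, 2]
s = 1.5 gives h = -3.375, negative; keep [1.5, 2]
s = 1.75 gives h = -0.421875, negative; keep [1.75, 2]
s = 1.875 gives h = 1.5879, positive; keep [1.75, 1.875]
s = 1.8125 gives h = 0.5349, positive; keep [1.75, 1.8125]
s = 1.78125 gives h = 0.0448, positive; keep [1.75, 1.78125]
s = 1.765625 gives h = -0.1915, negative; keep [1.765625, 1.78125]

1.765625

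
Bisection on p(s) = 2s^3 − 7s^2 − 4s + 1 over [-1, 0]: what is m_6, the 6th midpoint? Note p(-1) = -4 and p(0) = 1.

midpoint -0.5: p = 1 > 0 → [-1, -0.5]
midpoint -0.75: p = -0.78125 < 0 → [-0.75, -0.5]
midpoint -0.625: p = 0.277344 > 0 → [-0.75, -0.625]
midpoint -0.6875: p = -0.2085 < 0 → [-0.6875, -0.625]
midpoint -0.65625: p = 0.0451 > 0 → [-0.6875, -0.65625]
midpoint -0.671875: p = -0.079 < 0 → [-0.671875, -0.65625]

-0.671875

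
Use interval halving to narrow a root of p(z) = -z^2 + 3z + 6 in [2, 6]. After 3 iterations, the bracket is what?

p(4) = 2 > 0, so the root lies in [4, 6]
p(5) = -4 < 0, so the root lies in [4, 5]
p(4.5) = -0.75 < 0, so the root lies in [4, 4.5]

[4, 4.5]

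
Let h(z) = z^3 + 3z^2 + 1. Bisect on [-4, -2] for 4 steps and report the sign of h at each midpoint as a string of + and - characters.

m = -3, h(m) = 1 (+); new bracket [-4, -3]
m = -3.5, h(m) = -5.125 (−); new bracket [-3.5, -3]
m = -3.25, h(m) = -1.640625 (−); new bracket [-3.25, -3]
m = -3.125, h(m) = -0.2207 (−); new bracket [-3.125, -3]

+---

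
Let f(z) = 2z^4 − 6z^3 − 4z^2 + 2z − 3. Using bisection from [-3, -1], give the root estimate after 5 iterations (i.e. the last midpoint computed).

f(-2) = 57 > 0, so the root lies in [-2, -1]
f(-1.5) = 15.375 > 0, so the root lies in [-1.5, -1]
f(-1.25) = 4.851562 > 0, so the root lies in [-1.25, -1]
f(-1.125) = 1.4341 > 0, so the root lies in [-1.125, -1]
f(-1.0625) = 0.105 > 0, so the root lies in [-1.0625, -1]

-1.0625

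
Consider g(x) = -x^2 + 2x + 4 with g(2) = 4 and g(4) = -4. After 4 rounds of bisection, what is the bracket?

x = 3 gives g = 1, positive; keep [3, 4]
x = 3.5 gives g = -1.25, negative; keep [3, 3.5]
x = 3.25 gives g = -0.0625, negative; keep [3, 3.25]
x = 3.125 gives g = 0.4844, positive; keep [3.125, 3.25]

[3.125, 3.25]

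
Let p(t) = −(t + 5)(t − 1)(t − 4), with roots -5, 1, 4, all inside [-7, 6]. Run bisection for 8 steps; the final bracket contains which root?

-5

p(-0.5) = -30.375 < 0, so the root lies in [-7, -0.5]
p(-3.75) = -46.015625 < 0, so the root lies in [-7, -3.75]
p(-5.375) = 22.412109 > 0, so the root lies in [-5.375, -3.75]
p(-4.5625) = -20.8376 < 0, so the root lies in [-5.375, -4.5625]
p(-4.96875) = -1.6729 < 0, so the root lies in [-5.375, -4.96875]
p(-5.171875) = 9.7294 > 0, so the root lies in [-5.171875, -4.96875]
p(-5.0703125) = 3.8714 > 0, so the root lies in [-5.0703125, -4.96875]
p(-5.01953125) = 1.0604 > 0, so the root lies in [-5.01953125, -4.96875]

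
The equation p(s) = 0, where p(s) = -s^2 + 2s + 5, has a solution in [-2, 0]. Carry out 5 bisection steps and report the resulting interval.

[-1.5, -1.4375]

s = -1 gives p = 2, positive; keep [-2, -1]
s = -1.5 gives p = -0.25, negative; keep [-1.5, -1]
s = -1.25 gives p = 0.9375, positive; keep [-1.5, -1.25]
s = -1.375 gives p = 0.3594, positive; keep [-1.5, -1.375]
s = -1.4375 gives p = 0.0586, positive; keep [-1.5, -1.4375]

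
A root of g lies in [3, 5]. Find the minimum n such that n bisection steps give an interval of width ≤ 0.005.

9

Width after n steps is 2/2^n. Need 2^n ≥ 2/0.005 = 400.
2^8 = 256 < 400 ≤ 2^9 = 512, so n = 9.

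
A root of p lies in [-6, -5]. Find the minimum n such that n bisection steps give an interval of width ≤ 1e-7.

24

Width after n steps is 1/2^n. Need 2^n ≥ 1/1e-7 = 10000000.
2^23 = 8388608 < 10000000 ≤ 2^24 = 16777216, so n = 24.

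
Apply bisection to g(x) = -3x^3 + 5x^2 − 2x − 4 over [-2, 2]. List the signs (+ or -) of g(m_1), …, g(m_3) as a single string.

-+-

m = 0, g(m) = -4 (−); new bracket [-2, 0]
m = -1, g(m) = 6 (+); new bracket [-1, 0]
m = -0.5, g(m) = -1.375 (−); new bracket [-1, -0.5]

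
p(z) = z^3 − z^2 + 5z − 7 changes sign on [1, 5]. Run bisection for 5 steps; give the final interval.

[1.25, 1.375]

midpoint 3: p = 26 > 0 → [1, 3]
midpoint 2: p = 7 > 0 → [1, 2]
midpoint 1.5: p = 1.625 > 0 → [1, 1.5]
midpoint 1.25: p = -0.3594 < 0 → [1.25, 1.5]
midpoint 1.375: p = 0.584 > 0 → [1.25, 1.375]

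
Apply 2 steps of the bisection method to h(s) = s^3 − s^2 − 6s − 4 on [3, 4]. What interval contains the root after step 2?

[3, 3.25]

m = 3.5, h(m) = 5.625 (+); new bracket [3, 3.5]
m = 3.25, h(m) = 0.265625 (+); new bracket [3, 3.25]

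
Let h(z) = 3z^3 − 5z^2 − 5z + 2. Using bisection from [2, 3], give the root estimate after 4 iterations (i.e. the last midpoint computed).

m = 2.5, h(m) = 5.125 (+); new bracket [2, 2.5]
m = 2.25, h(m) = -0.390625 (−); new bracket [2.25, 2.5]
m = 2.375, h(m) = 2.111328 (+); new bracket [2.25, 2.375]
m = 2.3125, h(m) = 0.7986 (+); new bracket [2.25, 2.3125]

2.3125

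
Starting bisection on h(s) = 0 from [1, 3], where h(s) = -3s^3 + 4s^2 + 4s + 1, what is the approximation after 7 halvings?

2.046875

h(2) = 1 > 0, so the root lies in [2, 3]
h(2.5) = -10.875 < 0, so the root lies in [2, 2.5]
h(2.25) = -3.921875 < 0, so the root lies in [2, 2.25]
h(2.125) = -1.2246 < 0, so the root lies in [2, 2.125]
h(2.0625) = -0.0554 < 0, so the root lies in [2, 2.0625]
h(2.03125) = 0.4862 > 0, so the root lies in [2.03125, 2.0625]
h(2.046875) = 0.2189 > 0, so the root lies in [2.046875, 2.0625]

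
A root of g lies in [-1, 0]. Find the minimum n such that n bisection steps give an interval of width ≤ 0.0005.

Width after n steps is 1/2^n. Need 2^n ≥ 1/0.0005 = 2000.
2^10 = 1024 < 2000 ≤ 2^11 = 2048, so n = 11.

11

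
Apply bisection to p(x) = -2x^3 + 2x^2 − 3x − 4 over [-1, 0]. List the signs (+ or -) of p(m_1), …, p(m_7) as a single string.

-+---++

x = -0.5 gives p = -1.75, negative; keep [-1, -0.5]
x = -0.75 gives p = 0.21875, positive; keep [-0.75, -0.5]
x = -0.625 gives p = -0.855469, negative; keep [-0.75, -0.625]
x = -0.6875 gives p = -0.3423, negative; keep [-0.75, -0.6875]
x = -0.71875 gives p = -0.0679, negative; keep [-0.75, -0.71875]
x = -0.734375 gives p = 0.0738, positive; keep [-0.734375, -0.71875]
x = -0.7265625 gives p = 0.0026, positive; keep [-0.7265625, -0.71875]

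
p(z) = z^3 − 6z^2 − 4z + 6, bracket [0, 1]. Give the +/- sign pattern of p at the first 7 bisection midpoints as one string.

++-----

z = 0.5 gives p = 2.625, positive; keep [0.5, 1]
z = 0.75 gives p = 0.046875, positive; keep [0.75, 1]
z = 0.875 gives p = -1.423828, negative; keep [0.75, 0.875]
z = 0.8125 gives p = -0.6746, negative; keep [0.75, 0.8125]
z = 0.78125 gives p = -0.3103, negative; keep [0.75, 0.78125]
z = 0.765625 gives p = -0.1308, negative; keep [0.75, 0.765625]
z = 0.7578125 gives p = -0.0417, negative; keep [0.75, 0.7578125]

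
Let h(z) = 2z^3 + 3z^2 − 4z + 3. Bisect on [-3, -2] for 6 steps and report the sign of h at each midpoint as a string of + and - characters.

h(-2.5) = 0.5 > 0, so the root lies in [-3, -2.5]
h(-2.75) = -4.90625 < 0, so the root lies in [-2.75, -2.5]
h(-2.625) = -2.003906 < 0, so the root lies in [-2.625, -2.5]
h(-2.5625) = -0.7036 < 0, so the root lies in [-2.5625, -2.5]
h(-2.53125) = -0.0899 < 0, so the root lies in [-2.53125, -2.5]
h(-2.515625) = 0.208 > 0, so the root lies in [-2.53125, -2.515625]

+----+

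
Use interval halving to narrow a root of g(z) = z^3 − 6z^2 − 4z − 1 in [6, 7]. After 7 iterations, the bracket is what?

m = 6.5, g(m) = -5.875 (−); new bracket [6.5, 7]
m = 6.75, g(m) = 6.171875 (+); new bracket [6.5, 6.75]
m = 6.625, g(m) = -0.068359 (−); new bracket [6.625, 6.75]
m = 6.6875, g(m) = 2.9968 (+); new bracket [6.625, 6.6875]
m = 6.65625, g(m) = 1.4506 (+); new bracket [6.625, 6.65625]
m = 6.640625, g(m) = 0.6877 (+); new bracket [6.625, 6.640625]
m = 6.6328125, g(m) = 0.3088 (+); new bracket [6.625, 6.6328125]

[6.625, 6.6328125]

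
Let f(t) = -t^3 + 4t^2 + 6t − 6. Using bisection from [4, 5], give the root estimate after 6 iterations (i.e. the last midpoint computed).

t = 4.5 gives f = 10.875, positive; keep [4.5, 5]
t = 4.75 gives f = 5.578125, positive; keep [4.75, 5]
t = 4.875 gives f = 2.455078, positive; keep [4.875, 5]
t = 4.9375 gives f = 0.7698, positive; keep [4.9375, 5]
t = 4.96875 gives f = -0.1045, negative; keep [4.9375, 4.96875]
t = 4.953125 gives f = 0.3353, positive; keep [4.953125, 4.96875]

4.953125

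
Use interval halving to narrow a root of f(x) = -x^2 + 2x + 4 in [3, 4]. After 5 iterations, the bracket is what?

[3.21875, 3.25]

f(3.5) = -1.25 < 0, so the root lies in [3, 3.5]
f(3.25) = -0.0625 < 0, so the root lies in [3, 3.25]
f(3.125) = 0.484375 > 0, so the root lies in [3.125, 3.25]
f(3.1875) = 0.2148 > 0, so the root lies in [3.1875, 3.25]
f(3.21875) = 0.0771 > 0, so the root lies in [3.21875, 3.25]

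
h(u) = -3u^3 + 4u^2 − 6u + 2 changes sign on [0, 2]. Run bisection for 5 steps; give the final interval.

m = 1, h(m) = -3 (−); new bracket [0, 1]
m = 0.5, h(m) = -0.375 (−); new bracket [0, 0.5]
m = 0.25, h(m) = 0.703125 (+); new bracket [0.25, 0.5]
m = 0.375, h(m) = 0.1543 (+); new bracket [0.375, 0.5]
m = 0.4375, h(m) = -0.1106 (−); new bracket [0.375, 0.4375]

[0.375, 0.4375]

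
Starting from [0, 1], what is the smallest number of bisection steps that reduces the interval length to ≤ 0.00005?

15

Width after n steps is 1/2^n. Need 2^n ≥ 1/0.00005 = 20000.
2^14 = 16384 < 20000 ≤ 2^15 = 32768, so n = 15.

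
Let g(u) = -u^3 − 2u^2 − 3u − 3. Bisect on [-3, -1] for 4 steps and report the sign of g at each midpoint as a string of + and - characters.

m = -2, g(m) = 3 (+); new bracket [-2, -1]
m = -1.5, g(m) = 0.375 (+); new bracket [-1.5, -1]
m = -1.25, g(m) = -0.421875 (−); new bracket [-1.5, -1.25]
m = -1.375, g(m) = -0.0566 (−); new bracket [-1.5, -1.375]

++--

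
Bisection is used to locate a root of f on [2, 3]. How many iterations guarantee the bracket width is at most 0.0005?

11

Width after n steps is 1/2^n. Need 2^n ≥ 1/0.0005 = 2000.
2^10 = 1024 < 2000 ≤ 2^11 = 2048, so n = 11.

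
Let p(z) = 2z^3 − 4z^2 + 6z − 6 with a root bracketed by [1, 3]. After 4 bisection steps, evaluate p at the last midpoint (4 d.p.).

midpoint 2: p = 6 > 0 → [1, 2]
midpoint 1.5: p = 0.75 > 0 → [1, 1.5]
midpoint 1.25: p = -0.84375 < 0 → [1.25, 1.5]
midpoint 1.375: p = -0.1133 < 0 → [1.375, 1.5]

-0.1133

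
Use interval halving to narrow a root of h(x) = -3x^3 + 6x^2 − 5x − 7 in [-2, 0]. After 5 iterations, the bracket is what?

m = -1, h(m) = 7 (+); new bracket [-1, 0]
m = -0.5, h(m) = -2.625 (−); new bracket [-1, -0.5]
m = -0.75, h(m) = 1.390625 (+); new bracket [-0.75, -0.5]
m = -0.625, h(m) = -0.7988 (−); new bracket [-0.75, -0.625]
m = -0.6875, h(m) = 0.2483 (+); new bracket [-0.6875, -0.625]

[-0.6875, -0.625]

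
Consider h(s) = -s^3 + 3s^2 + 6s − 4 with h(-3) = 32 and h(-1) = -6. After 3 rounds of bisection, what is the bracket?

[-1.75, -1.5]

h(-2) = 4 > 0, so the root lies in [-2, -1]
h(-1.5) = -2.875 < 0, so the root lies in [-2, -1.5]
h(-1.75) = 0.046875 > 0, so the root lies in [-1.75, -1.5]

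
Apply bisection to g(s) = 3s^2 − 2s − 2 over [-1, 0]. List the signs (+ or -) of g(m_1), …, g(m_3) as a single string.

g(-0.5) = -0.25 < 0, so the root lies in [-1, -0.5]
g(-0.75) = 1.1875 > 0, so the root lies in [-0.75, -0.5]
g(-0.625) = 0.421875 > 0, so the root lies in [-0.625, -0.5]

-++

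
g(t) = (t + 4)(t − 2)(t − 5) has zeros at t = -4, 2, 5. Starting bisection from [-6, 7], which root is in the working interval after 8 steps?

g(0.5) = 30.375 > 0, so the root lies in [-6, 0.5]
g(-2.75) = 46.015625 > 0, so the root lies in [-6, -2.75]
g(-4.375) = -22.412109 < 0, so the root lies in [-4.375, -2.75]
g(-3.5625) = 20.8376 > 0, so the root lies in [-4.375, -3.5625]
g(-3.96875) = 1.6729 > 0, so the root lies in [-4.375, -3.96875]
g(-4.171875) = -9.7294 < 0, so the root lies in [-4.171875, -3.96875]
g(-4.0703125) = -3.8714 < 0, so the root lies in [-4.0703125, -3.96875]
g(-4.01953125) = -1.0604 < 0, so the root lies in [-4.01953125, -3.96875]

-4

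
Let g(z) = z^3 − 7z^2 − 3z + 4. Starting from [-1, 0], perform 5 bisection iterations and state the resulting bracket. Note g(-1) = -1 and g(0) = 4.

z = -0.5 gives g = 3.625, positive; keep [-1, -0.5]
z = -0.75 gives g = 1.890625, positive; keep [-1, -0.75]
z = -0.875 gives g = 0.595703, positive; keep [-1, -0.875]
z = -0.9375 gives g = -0.1638, negative; keep [-0.9375, -0.875]
z = -0.90625 gives g = 0.2254, positive; keep [-0.9375, -0.90625]

[-0.9375, -0.90625]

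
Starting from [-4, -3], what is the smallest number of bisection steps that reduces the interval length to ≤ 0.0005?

Width after n steps is 1/2^n. Need 2^n ≥ 1/0.0005 = 2000.
2^10 = 1024 < 2000 ≤ 2^11 = 2048, so n = 11.

11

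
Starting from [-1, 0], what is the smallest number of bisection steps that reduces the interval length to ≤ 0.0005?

Width after n steps is 1/2^n. Need 2^n ≥ 1/0.0005 = 2000.
2^10 = 1024 < 2000 ≤ 2^11 = 2048, so n = 11.

11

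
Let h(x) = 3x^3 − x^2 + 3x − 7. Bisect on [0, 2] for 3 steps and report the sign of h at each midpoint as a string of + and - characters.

-++

midpoint 1: h = -2 < 0 → [1, 2]
midpoint 1.5: h = 5.375 > 0 → [1, 1.5]
midpoint 1.25: h = 1.046875 > 0 → [1, 1.25]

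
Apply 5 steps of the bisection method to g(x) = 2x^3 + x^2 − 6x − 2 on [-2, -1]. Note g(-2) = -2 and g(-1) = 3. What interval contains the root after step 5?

[-1.84375, -1.8125]

g(-1.5) = 2.5 > 0, so the root lies in [-2, -1.5]
g(-1.75) = 0.84375 > 0, so the root lies in [-2, -1.75]
g(-1.875) = -0.417969 < 0, so the root lies in [-1.875, -1.75]
g(-1.8125) = 0.2515 > 0, so the root lies in [-1.875, -1.8125]
g(-1.84375) = -0.0734 < 0, so the root lies in [-1.84375, -1.8125]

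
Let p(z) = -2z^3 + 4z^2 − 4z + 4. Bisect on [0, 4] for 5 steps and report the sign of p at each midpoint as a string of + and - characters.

midpoint 2: p = -4 < 0 → [0, 2]
midpoint 1: p = 2 > 0 → [1, 2]
midpoint 1.5: p = 0.25 > 0 → [1.5, 2]
midpoint 1.75: p = -1.4688 < 0 → [1.5, 1.75]
midpoint 1.625: p = -0.5195 < 0 → [1.5, 1.625]

-++--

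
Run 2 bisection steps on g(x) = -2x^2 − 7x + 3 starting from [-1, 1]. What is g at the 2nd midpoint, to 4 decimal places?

midpoint 0: g = 3 > 0 → [0, 1]
midpoint 0.5: g = -1 < 0 → [0, 0.5]

-1.0000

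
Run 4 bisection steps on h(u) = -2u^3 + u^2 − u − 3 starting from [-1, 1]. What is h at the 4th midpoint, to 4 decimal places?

midpoint 0: h = -3 < 0 → [-1, 0]
midpoint -0.5: h = -2 < 0 → [-1, -0.5]
midpoint -0.75: h = -0.84375 < 0 → [-1, -0.75]
midpoint -0.875: h = -0.0195 < 0 → [-1, -0.875]

-0.0195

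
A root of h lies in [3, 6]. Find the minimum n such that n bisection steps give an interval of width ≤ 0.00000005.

Width after n steps is 3/2^n. Need 2^n ≥ 3/0.00000005 = 60000000.
2^25 = 33554432 < 60000000 ≤ 2^26 = 67108864, so n = 26.

26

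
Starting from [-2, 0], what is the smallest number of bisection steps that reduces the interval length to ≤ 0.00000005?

Width after n steps is 2/2^n. Need 2^n ≥ 2/0.00000005 = 40000000.
2^25 = 33554432 < 40000000 ≤ 2^26 = 67108864, so n = 26.

26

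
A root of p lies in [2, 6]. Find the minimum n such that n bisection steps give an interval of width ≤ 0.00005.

Width after n steps is 4/2^n. Need 2^n ≥ 4/0.00005 = 80000.
2^16 = 65536 < 80000 ≤ 2^17 = 131072, so n = 17.

17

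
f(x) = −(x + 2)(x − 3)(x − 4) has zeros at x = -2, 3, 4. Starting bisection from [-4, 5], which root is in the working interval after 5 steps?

-2

x = 0.5 gives f = -21.875, negative; keep [-4, 0.5]
x = -1.75 gives f = -6.828125, negative; keep [-4, -1.75]
x = -2.875 gives f = 35.341797, positive; keep [-2.875, -1.75]
x = -2.3125 gives f = 10.4797, positive; keep [-2.3125, -1.75]
x = -2.03125 gives f = 0.9483, positive; keep [-2.03125, -1.75]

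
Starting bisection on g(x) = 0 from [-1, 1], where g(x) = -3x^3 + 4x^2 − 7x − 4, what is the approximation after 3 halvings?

-0.25

midpoint 0: g = -4 < 0 → [-1, 0]
midpoint -0.5: g = 0.875 > 0 → [-0.5, 0]
midpoint -0.25: g = -1.953125 < 0 → [-0.5, -0.25]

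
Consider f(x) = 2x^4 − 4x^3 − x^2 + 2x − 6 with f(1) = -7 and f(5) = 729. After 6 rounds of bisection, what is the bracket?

midpoint 3: f = 45 > 0 → [1, 3]
midpoint 2: f = -6 < 0 → [2, 3]
midpoint 2.5: f = 8.375 > 0 → [2, 2.5]
midpoint 2.25: f = -0.8672 < 0 → [2.25, 2.5]
midpoint 2.375: f = 3.1567 > 0 → [2.25, 2.375]
midpoint 2.3125: f = 1.0064 > 0 → [2.25, 2.3125]

[2.25, 2.3125]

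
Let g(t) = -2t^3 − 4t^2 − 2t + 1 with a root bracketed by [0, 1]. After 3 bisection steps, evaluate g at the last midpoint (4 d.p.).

-0.4180

t = 0.5 gives g = -1.25, negative; keep [0, 0.5]
t = 0.25 gives g = 0.21875, positive; keep [0.25, 0.5]
t = 0.375 gives g = -0.417969, negative; keep [0.25, 0.375]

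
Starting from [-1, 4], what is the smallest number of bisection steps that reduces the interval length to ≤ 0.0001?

Width after n steps is 5/2^n. Need 2^n ≥ 5/0.0001 = 50000.
2^15 = 32768 < 50000 ≤ 2^16 = 65536, so n = 16.

16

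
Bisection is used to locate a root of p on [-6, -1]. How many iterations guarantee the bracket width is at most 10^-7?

Width after n steps is 5/2^n. Need 2^n ≥ 5/10^-7 = 50000000.
2^25 = 33554432 < 50000000 ≤ 2^26 = 67108864, so n = 26.

26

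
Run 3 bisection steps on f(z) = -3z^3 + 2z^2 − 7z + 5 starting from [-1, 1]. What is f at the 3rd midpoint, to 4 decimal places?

m = 0, f(m) = 5 (+); new bracket [0, 1]
m = 0.5, f(m) = 1.625 (+); new bracket [0.5, 1]
m = 0.75, f(m) = -0.390625 (−); new bracket [0.5, 0.75]

-0.3906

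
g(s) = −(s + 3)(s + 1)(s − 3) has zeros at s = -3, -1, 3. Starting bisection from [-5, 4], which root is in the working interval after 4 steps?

3

midpoint -0.5: g = 4.375 > 0 → [-0.5, 4]
midpoint 1.75: g = 16.328125 > 0 → [1.75, 4]
midpoint 2.875: g = 2.845703 > 0 → [2.875, 4]
midpoint 3.4375: g = -12.4978 < 0 → [2.875, 3.4375]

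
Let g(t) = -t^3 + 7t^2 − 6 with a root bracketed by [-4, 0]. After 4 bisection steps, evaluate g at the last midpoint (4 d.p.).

-1.6406

midpoint -2: g = 30 > 0 → [-2, 0]
midpoint -1: g = 2 > 0 → [-1, 0]
midpoint -0.5: g = -4.125 < 0 → [-1, -0.5]
midpoint -0.75: g = -1.6406 < 0 → [-1, -0.75]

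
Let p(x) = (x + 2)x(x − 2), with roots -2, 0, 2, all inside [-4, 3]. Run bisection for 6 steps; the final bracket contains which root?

-2

m = -0.5, p(m) = 1.875 (+); new bracket [-4, -0.5]
m = -2.25, p(m) = -2.390625 (−); new bracket [-2.25, -0.5]
m = -1.375, p(m) = 2.900391 (+); new bracket [-2.25, -1.375]
m = -1.8125, p(m) = 1.2957 (+); new bracket [-2.25, -1.8125]
m = -2.03125, p(m) = -0.2559 (−); new bracket [-2.03125, -1.8125]
m = -1.921875, p(m) = 0.5889 (+); new bracket [-2.03125, -1.921875]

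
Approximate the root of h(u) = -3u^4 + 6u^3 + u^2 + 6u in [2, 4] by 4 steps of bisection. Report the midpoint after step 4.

2.375

h(3) = -54 < 0, so the root lies in [2, 3]
h(2.5) = -2.1875 < 0, so the root lies in [2, 2.5]
h(2.25) = 10.019531 > 0, so the root lies in [2.25, 2.5]
h(2.375) = 4.8196 > 0, so the root lies in [2.375, 2.5]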